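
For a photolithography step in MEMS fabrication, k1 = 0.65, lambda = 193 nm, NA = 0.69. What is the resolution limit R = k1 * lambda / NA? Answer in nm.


Step 1: Identify values: k1 = 0.65, lambda = 193 nm, NA = 0.69
Step 2: R = k1 * lambda / NA
R = 0.65 * 193 / 0.69
R = 181.8 nm


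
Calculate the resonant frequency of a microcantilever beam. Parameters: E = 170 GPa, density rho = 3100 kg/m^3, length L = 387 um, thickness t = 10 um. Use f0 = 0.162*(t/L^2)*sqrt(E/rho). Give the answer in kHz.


Step 1: Convert units to SI.
t_SI = 10e-6 m, L_SI = 387e-6 m
Step 2: Calculate sqrt(E/rho).
sqrt(170e9 / 3100) = 7405.32 m/s
Step 3: Compute f0.
f0 = 0.162 * 10e-6 / (387e-6)^2 * 7405.32 = 80100.8 Hz = 80.1 kHz


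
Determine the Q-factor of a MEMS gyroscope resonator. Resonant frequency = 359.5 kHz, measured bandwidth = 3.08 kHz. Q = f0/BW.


Step 1: Q = f0 / bandwidth
Step 2: Q = 359.5 / 3.08
Q = 116.7


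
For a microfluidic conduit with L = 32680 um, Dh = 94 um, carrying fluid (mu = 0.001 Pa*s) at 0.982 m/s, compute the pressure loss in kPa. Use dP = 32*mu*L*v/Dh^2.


Step 1: Convert to SI: L = 32680e-6 m, Dh = 94e-6 m
Step 2: dP = 32 * 0.001 * 32680e-6 * 0.982 / (94e-6)^2
Step 3: dP = 116221.86 Pa
Step 4: Convert to kPa: dP = 116.22 kPa


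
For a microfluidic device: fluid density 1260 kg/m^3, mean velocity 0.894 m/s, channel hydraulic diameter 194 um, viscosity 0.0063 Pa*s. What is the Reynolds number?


Step 1: Convert Dh to meters: Dh = 194e-6 m
Step 2: Re = rho * v * Dh / mu
Re = 1260 * 0.894 * 194e-6 / 0.0063
Re = 34.687


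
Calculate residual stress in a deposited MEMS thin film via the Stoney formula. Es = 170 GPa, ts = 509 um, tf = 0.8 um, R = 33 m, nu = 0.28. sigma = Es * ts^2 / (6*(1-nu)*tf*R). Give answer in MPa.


Step 1: Compute numerator: Es * ts^2 = 170 * 509^2 = 44043770 (GPa*um^2)
Step 2: Compute denominator (R in um): 6*(1-nu)*tf*R = 6*0.72*0.8*33e6 = 114048000.0 (um^2)
Step 3: sigma (GPa) = 44043770 / 114048000.0 = 3.86186e-01 GPa
Step 4: Convert to MPa (x1000): sigma = 386.2 MPa


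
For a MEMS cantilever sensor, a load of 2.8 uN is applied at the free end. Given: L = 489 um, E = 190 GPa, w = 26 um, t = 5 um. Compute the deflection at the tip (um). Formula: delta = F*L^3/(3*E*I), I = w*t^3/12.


Step 1: Calculate the second moment of area.
I = w * t^3 / 12 = 26 * 5^3 / 12 = 270.8333 um^4
Step 2: Convert E to consistent units (1 GPa = 1000 uN/um^2).
E = 190 GPa = 190000 uN/um^2
Step 3: Calculate tip deflection.
delta = F * L^3 / (3 * E * I)
delta = 2.8 * 489^3 / (3 * 190000 * 270.8333)
delta = 2.1208 um


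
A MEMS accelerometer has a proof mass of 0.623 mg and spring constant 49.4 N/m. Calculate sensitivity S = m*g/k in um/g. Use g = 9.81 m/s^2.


Step 1: Convert mass: m = 0.623 mg = 6.23e-07 kg
Step 2: S = m * g / k = 6.23e-07 * 9.81 / 49.4
Step 3: S = 1.24e-07 m/g
Step 4: Convert to um/g: S = 0.124 um/g


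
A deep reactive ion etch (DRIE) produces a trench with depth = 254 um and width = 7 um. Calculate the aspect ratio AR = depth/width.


Step 1: AR = depth / width
Step 2: AR = 254 / 7
AR = 36.3


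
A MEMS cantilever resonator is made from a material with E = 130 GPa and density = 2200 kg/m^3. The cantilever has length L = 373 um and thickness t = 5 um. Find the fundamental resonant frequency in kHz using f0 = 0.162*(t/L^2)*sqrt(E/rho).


Step 1: Convert units to SI.
t_SI = 5e-6 m, L_SI = 373e-6 m
Step 2: Calculate sqrt(E/rho).
sqrt(130e9 / 2200) = 7687.06 m/s
Step 3: Compute f0.
f0 = 0.162 * 5e-6 / (373e-6)^2 * 7687.06 = 44753.6 Hz = 44.75 kHz


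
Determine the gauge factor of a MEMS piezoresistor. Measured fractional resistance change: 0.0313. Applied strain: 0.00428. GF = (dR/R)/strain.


Step 1: Identify values.
dR/R = 0.0313, strain = 0.00428
Step 2: GF = (dR/R) / strain = 0.0313 / 0.00428
GF = 7.3


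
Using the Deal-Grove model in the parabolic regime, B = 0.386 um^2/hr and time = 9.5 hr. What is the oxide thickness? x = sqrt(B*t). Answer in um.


Step 1: Compute B*t = 0.386 * 9.5 = 3.667
Step 2: x = sqrt(3.667)
x = 1.915 um


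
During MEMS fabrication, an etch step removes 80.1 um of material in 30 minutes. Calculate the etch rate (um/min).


Step 1: Etch rate = depth / time
Step 2: rate = 80.1 / 30
rate = 2.67 um/min


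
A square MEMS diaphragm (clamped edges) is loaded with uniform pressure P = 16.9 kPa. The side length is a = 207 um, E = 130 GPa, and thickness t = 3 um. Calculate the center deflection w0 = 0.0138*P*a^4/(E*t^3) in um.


Step 1: Convert pressure to compatible units (E is in GPa, so P in GPa).
P = 16.9 kPa = 16.9e-6 GPa
Step 2: Compute numerator: 0.0138 * P * a^4.
a^4 = 207^4 = 1836036801
numerator = 0.0138 * 16.9e-6 * 1836036801 = 4.282e+02
Step 3: Compute denominator: E * t^3 = 130 * 3^3 = 3510
Step 4: w0 = numerator / denominator = 4.282e+02 / 3510 = 0.122 um


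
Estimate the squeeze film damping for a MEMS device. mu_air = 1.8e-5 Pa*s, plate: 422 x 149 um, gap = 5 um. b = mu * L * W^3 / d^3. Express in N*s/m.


Step 1: Convert to SI.
L = 422e-6 m, W = 149e-6 m, d = 5e-6 m
Step 2: W^3 = (149e-6)^3 = 3.31e-12 m^3
Step 3: d^3 = (5e-6)^3 = 1.25e-16 m^3
Step 4: b = 1.8e-5 * 422e-6 * 3.31e-12 / 1.25e-16
b = 2.01e-04 N*s/m


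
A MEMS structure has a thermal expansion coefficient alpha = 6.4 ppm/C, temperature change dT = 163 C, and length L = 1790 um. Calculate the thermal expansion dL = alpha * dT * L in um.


Step 1: Convert CTE: alpha = 6.4 ppm/C = 6.4e-6 /C
Step 2: dL = 6.4e-6 * 163 * 1790
dL = 1.8673 um


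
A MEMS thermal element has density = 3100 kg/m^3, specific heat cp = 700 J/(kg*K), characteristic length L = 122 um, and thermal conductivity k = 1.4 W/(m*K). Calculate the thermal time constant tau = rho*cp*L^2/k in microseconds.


Step 1: Convert L to m: L = 122e-6 m
Step 2: L^2 = (122e-6)^2 = 1.4884e-08 m^2
Step 3: tau = 3100 * 700 * 1.4884e-08 / 1.4 = 2.30702e-02 s
Step 4: Convert to microseconds (multiply by 1e6).
tau = 23070.2 us


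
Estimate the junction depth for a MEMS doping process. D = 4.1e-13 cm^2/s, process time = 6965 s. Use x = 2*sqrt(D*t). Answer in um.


Step 1: Compute D*t = 4.1e-13 * 6965 = 2.85565e-09 cm^2
Step 2: sqrt(D*t) = 5.34383e-05 cm
Step 3: x = 2 * 5.34383e-05 cm = 1.068766e-04 cm
Step 4: Convert to um (1 cm = 1e4 um): x = 1.069 um


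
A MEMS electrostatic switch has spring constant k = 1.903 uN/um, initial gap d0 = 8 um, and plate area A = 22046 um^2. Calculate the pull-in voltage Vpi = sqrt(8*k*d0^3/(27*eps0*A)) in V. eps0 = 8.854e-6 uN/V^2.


Step 1: Compute numerator: 8 * k * d0^3 = 8 * 1.903 * 8^3 = 7794.688
Step 2: Compute denominator: 27 * eps0 * A = 27 * 8.854e-6 * 22046 = 5.270273
Step 3: Vpi = sqrt(7794.688 / 5.270273)
Vpi = 38.46 V


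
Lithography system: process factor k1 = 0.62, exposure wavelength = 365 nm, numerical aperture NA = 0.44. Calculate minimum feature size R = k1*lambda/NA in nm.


Step 1: Identify values: k1 = 0.62, lambda = 365 nm, NA = 0.44
Step 2: R = k1 * lambda / NA
R = 0.62 * 365 / 0.44
R = 514.3 nm


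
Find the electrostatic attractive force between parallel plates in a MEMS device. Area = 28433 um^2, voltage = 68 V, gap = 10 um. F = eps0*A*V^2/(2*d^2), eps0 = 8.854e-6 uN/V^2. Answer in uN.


Step 1: Identify parameters.
eps0 = 8.854e-6 uN/V^2, A = 28433 um^2, V = 68 V, d = 10 um
Step 2: Compute V^2 = 68^2 = 4624
Step 3: Compute d^2 = 10^2 = 100
Step 4: F = 0.5 * 8.854e-6 * 28433 * 4624 / 100
F = 5.82 uN


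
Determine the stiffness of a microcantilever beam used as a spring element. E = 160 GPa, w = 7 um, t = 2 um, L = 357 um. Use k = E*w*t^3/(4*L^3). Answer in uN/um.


Step 1: Convert E to consistent units (1 GPa = 1000 uN/um^2).
E = 160 GPa = 160000 uN/um^2
Step 2: Compute t^3 = 2^3 = 8
Step 3: Compute L^3 = 357^3 = 45499293
Step 4: k = 160000 * 7 * 8 / (4 * 45499293)
k = 0.0492 uN/um


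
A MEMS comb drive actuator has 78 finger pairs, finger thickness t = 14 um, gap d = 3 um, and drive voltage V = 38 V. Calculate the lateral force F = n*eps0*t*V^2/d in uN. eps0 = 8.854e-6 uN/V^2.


Step 1: Parameters: n=78, eps0=8.854e-6 uN/V^2, t=14 um, V=38 V, d=3 um
Step 2: V^2 = 1444
Step 3: F = 78 * 8.854e-6 * 14 * 1444 / 3
F = 4.654 uN


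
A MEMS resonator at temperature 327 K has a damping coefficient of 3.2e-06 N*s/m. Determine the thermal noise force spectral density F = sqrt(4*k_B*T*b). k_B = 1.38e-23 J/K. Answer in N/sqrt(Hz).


Step 1: Compute 4 * k_B * T * b
= 4 * 1.38e-23 * 327 * 3.2e-06
= 5.7761e-26 N^2/Hz
Step 2: F_noise = sqrt(5.7761e-26)
F_noise = 2.40e-13 N/sqrt(Hz)


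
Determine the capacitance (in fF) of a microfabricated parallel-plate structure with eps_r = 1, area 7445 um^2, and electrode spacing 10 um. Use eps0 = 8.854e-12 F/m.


Step 1: Convert area to m^2: A = 7445e-12 m^2
Step 2: Convert gap to m: d = 10e-6 m
Step 3: C = eps0 * eps_r * A / d
C = 8.854e-12 * 1 * 7445e-12 / 10e-6
Step 4: Convert to fF (multiply by 1e15).
C = 6.59 fF


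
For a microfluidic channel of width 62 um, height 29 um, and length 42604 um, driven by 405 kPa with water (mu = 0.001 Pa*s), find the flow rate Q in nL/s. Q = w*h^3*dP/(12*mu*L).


Step 1: Convert all dimensions to SI (meters).
w = 62e-6 m, h = 29e-6 m, L = 42604e-6 m, dP = 405e3 Pa
Step 2: Q = w * h^3 * dP / (12 * mu * L)
Q = 62e-6 * (29e-6)^3 * 405e3 / (12 * 0.001 * 42604e-6) = 1.19786833e-09 m^3/s
Step 3: Convert Q from m^3/s to nL/s (1 m^3 = 1e12 nL, so multiply by 1e12).
Q = 1197.868 nL/s


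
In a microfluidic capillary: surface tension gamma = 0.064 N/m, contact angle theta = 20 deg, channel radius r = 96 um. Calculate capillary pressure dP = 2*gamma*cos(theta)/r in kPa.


Step 1: cos(20 deg) = 0.9397
Step 2: Convert r to m: r = 96e-6 m
Step 3: dP = 2 * 0.064 * 0.9397 / 96e-6 = 1252.9 Pa
Step 4: Convert Pa to kPa (divide by 1000).
dP = 1.25 kPa


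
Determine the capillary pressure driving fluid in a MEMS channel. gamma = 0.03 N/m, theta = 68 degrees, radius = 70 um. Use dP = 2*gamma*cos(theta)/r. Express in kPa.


Step 1: cos(68 deg) = 0.3746
Step 2: Convert r to m: r = 70e-6 m
Step 3: dP = 2 * 0.03 * 0.3746 / 70e-6 = 321.1 Pa
Step 4: Convert Pa to kPa (divide by 1000).
dP = 0.32 kPa


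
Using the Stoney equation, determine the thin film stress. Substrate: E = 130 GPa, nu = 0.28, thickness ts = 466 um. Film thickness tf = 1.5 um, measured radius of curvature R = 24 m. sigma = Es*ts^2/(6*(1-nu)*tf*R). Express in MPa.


Step 1: Compute numerator: Es * ts^2 = 130 * 466^2 = 28230280 (GPa*um^2)
Step 2: Compute denominator (R in um): 6*(1-nu)*tf*R = 6*0.72*1.5*24e6 = 155520000.0 (um^2)
Step 3: sigma (GPa) = 28230280 / 155520000.0 = 1.81522e-01 GPa
Step 4: Convert to MPa (x1000): sigma = 181.5 MPa


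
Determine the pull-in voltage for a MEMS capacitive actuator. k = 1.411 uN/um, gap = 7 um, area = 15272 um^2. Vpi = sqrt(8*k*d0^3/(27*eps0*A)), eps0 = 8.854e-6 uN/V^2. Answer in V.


Step 1: Compute numerator: 8 * k * d0^3 = 8 * 1.411 * 7^3 = 3871.784
Step 2: Compute denominator: 27 * eps0 * A = 27 * 8.854e-6 * 15272 = 3.650894
Step 3: Vpi = sqrt(3871.784 / 3.650894)
Vpi = 32.57 V


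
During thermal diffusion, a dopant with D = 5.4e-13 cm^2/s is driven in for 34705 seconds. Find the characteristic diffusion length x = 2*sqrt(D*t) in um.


Step 1: Compute D*t = 5.4e-13 * 34705 = 1.87407e-08 cm^2
Step 2: sqrt(D*t) = 1.36897e-04 cm
Step 3: x = 2 * 1.36897e-04 cm = 2.73794e-04 cm
Step 4: Convert to um (1 cm = 1e4 um): x = 2.738 um


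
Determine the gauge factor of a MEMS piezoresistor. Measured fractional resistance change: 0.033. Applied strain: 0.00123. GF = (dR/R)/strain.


Step 1: Identify values.
dR/R = 0.033, strain = 0.00123
Step 2: GF = (dR/R) / strain = 0.033 / 0.00123
GF = 26.8


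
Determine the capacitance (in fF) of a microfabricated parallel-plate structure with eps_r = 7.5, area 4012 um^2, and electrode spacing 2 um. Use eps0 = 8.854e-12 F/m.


Step 1: Convert area to m^2: A = 4012e-12 m^2
Step 2: Convert gap to m: d = 2e-6 m
Step 3: C = eps0 * eps_r * A / d
C = 8.854e-12 * 7.5 * 4012e-12 / 2e-6
Step 4: Convert to fF (multiply by 1e15).
C = 133.21 fF


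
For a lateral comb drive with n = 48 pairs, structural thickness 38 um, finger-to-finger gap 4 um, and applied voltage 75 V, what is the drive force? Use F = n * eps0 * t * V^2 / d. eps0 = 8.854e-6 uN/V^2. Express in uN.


Step 1: Parameters: n=48, eps0=8.854e-6 uN/V^2, t=38 um, V=75 V, d=4 um
Step 2: V^2 = 5625
Step 3: F = 48 * 8.854e-6 * 38 * 5625 / 4
F = 22.711 uN


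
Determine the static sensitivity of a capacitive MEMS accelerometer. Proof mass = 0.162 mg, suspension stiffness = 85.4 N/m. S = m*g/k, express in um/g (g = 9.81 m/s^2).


Step 1: Convert mass: m = 0.162 mg = 1.62e-07 kg
Step 2: S = m * g / k = 1.62e-07 * 9.81 / 85.4
Step 3: S = 1.86e-08 m/g
Step 4: Convert to um/g: S = 0.019 um/g


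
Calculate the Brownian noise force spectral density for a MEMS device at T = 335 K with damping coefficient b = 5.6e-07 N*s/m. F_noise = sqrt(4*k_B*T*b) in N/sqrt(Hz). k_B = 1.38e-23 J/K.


Step 1: Compute 4 * k_B * T * b
= 4 * 1.38e-23 * 335 * 5.6e-07
= 1.0356e-26 N^2/Hz
Step 2: F_noise = sqrt(1.0356e-26)
F_noise = 1.02e-13 N/sqrt(Hz)


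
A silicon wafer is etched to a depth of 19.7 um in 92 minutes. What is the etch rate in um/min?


Step 1: Etch rate = depth / time
Step 2: rate = 19.7 / 92
rate = 0.214 um/min


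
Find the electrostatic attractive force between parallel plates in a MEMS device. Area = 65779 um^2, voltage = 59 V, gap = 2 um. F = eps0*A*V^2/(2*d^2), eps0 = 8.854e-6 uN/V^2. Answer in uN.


Step 1: Identify parameters.
eps0 = 8.854e-6 uN/V^2, A = 65779 um^2, V = 59 V, d = 2 um
Step 2: Compute V^2 = 59^2 = 3481
Step 3: Compute d^2 = 2^2 = 4
Step 4: F = 0.5 * 8.854e-6 * 65779 * 3481 / 4
F = 253.42 uN


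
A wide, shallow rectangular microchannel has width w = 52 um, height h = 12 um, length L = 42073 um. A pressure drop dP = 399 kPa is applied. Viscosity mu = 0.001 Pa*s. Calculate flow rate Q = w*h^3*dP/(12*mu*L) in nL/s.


Step 1: Convert all dimensions to SI (meters).
w = 52e-6 m, h = 12e-6 m, L = 42073e-6 m, dP = 399e3 Pa
Step 2: Q = w * h^3 * dP / (12 * mu * L)
Q = 52e-6 * (12e-6)^3 * 399e3 / (12 * 0.001 * 42073e-6) = 7.101257e-11 m^3/s
Step 3: Convert Q from m^3/s to nL/s (1 m^3 = 1e12 nL, so multiply by 1e12).
Q = 71.013 nL/s


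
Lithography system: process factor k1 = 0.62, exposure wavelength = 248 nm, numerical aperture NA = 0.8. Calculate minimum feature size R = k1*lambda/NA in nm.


Step 1: Identify values: k1 = 0.62, lambda = 248 nm, NA = 0.8
Step 2: R = k1 * lambda / NA
R = 0.62 * 248 / 0.8
R = 192.2 nm


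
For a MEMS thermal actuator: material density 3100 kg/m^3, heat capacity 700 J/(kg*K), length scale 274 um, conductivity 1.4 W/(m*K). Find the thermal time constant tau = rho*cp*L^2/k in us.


Step 1: Convert L to m: L = 274e-6 m
Step 2: L^2 = (274e-6)^2 = 7.5076e-08 m^2
Step 3: tau = 3100 * 700 * 7.5076e-08 / 1.4 = 1.163678e-01 s
Step 4: Convert to microseconds (multiply by 1e6).
tau = 116367.8 us


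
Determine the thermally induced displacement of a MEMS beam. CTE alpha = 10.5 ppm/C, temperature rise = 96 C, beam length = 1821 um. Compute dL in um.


Step 1: Convert CTE: alpha = 10.5 ppm/C = 10.5e-6 /C
Step 2: dL = 10.5e-6 * 96 * 1821
dL = 1.8356 um


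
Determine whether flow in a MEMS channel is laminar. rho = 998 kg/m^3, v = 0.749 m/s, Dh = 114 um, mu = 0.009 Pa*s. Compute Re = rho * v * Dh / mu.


Step 1: Convert Dh to meters: Dh = 114e-6 m
Step 2: Re = rho * v * Dh / mu
Re = 998 * 0.749 * 114e-6 / 0.009
Re = 9.468
Since Re = 9.468 is below ~2300, the flow is laminar.


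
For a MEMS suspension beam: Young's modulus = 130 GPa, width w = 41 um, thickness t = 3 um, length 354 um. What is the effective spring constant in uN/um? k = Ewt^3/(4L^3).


Step 1: Convert E to consistent units (1 GPa = 1000 uN/um^2).
E = 130 GPa = 130000 uN/um^2
Step 2: Compute t^3 = 3^3 = 27
Step 3: Compute L^3 = 354^3 = 44361864
Step 4: k = 130000 * 41 * 27 / (4 * 44361864)
k = 0.811 uN/um


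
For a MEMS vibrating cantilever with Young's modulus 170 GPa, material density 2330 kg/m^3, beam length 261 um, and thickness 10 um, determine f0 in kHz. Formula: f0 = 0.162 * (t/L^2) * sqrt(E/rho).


Step 1: Convert units to SI.
t_SI = 10e-6 m, L_SI = 261e-6 m
Step 2: Calculate sqrt(E/rho).
sqrt(170e9 / 2330) = 8541.74 m/s
Step 3: Compute f0.
f0 = 0.162 * 10e-6 / (261e-6)^2 * 8541.74 = 203132.9 Hz = 203.13 kHz


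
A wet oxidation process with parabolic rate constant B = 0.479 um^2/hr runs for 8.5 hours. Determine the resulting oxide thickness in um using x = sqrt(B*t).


Step 1: Compute B*t = 0.479 * 8.5 = 4.0715
Step 2: x = sqrt(4.0715)
x = 2.018 um


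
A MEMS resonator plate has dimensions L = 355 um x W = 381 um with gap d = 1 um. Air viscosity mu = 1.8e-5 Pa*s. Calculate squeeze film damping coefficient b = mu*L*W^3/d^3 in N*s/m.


Step 1: Convert to SI.
L = 355e-6 m, W = 381e-6 m, d = 1e-6 m
Step 2: W^3 = (381e-6)^3 = 5.53e-11 m^3
Step 3: d^3 = (1e-6)^3 = 1.00e-18 m^3
Step 4: b = 1.8e-5 * 355e-6 * 5.53e-11 / 1.00e-18
b = 3.53e-01 N*s/m


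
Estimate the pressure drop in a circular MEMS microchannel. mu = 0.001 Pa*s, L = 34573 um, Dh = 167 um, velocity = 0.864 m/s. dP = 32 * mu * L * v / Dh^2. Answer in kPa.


Step 1: Convert to SI: L = 34573e-6 m, Dh = 167e-6 m
Step 2: dP = 32 * 0.001 * 34573e-6 * 0.864 / (167e-6)^2
Step 3: dP = 34274.24 Pa
Step 4: Convert to kPa: dP = 34.27 kPa


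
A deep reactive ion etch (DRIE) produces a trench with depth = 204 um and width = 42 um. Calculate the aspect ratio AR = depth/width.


Step 1: AR = depth / width
Step 2: AR = 204 / 42
AR = 4.9


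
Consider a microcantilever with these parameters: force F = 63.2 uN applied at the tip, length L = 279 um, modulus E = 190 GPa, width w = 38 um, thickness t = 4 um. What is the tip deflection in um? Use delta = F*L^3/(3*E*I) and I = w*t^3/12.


Step 1: Calculate the second moment of area.
I = w * t^3 / 12 = 38 * 4^3 / 12 = 202.6667 um^4
Step 2: Convert E to consistent units (1 GPa = 1000 uN/um^2).
E = 190 GPa = 190000 uN/um^2
Step 3: Calculate tip deflection.
delta = F * L^3 / (3 * E * I)
delta = 63.2 * 279^3 / (3 * 190000 * 202.6667)
delta = 11.8815 um


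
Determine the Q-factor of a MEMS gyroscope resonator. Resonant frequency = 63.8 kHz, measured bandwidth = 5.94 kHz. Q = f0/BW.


Step 1: Q = f0 / bandwidth
Step 2: Q = 63.8 / 5.94
Q = 10.7


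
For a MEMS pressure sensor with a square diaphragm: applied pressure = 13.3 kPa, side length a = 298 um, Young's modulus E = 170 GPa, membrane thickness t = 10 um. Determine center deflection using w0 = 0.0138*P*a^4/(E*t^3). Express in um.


Step 1: Convert pressure to compatible units (E is in GPa, so P in GPa).
P = 13.3 kPa = 13.3e-6 GPa
Step 2: Compute numerator: 0.0138 * P * a^4.
a^4 = 298^4 = 7886150416
numerator = 0.0138 * 13.3e-6 * 7886150416 = 1.447e+03
Step 3: Compute denominator: E * t^3 = 170 * 10^3 = 170000
Step 4: w0 = numerator / denominator = 1.447e+03 / 170000 = 0.0085 um


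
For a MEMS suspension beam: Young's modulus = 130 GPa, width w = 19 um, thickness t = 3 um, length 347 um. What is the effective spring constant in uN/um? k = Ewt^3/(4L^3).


Step 1: Convert E to consistent units (1 GPa = 1000 uN/um^2).
E = 130 GPa = 130000 uN/um^2
Step 2: Compute t^3 = 3^3 = 27
Step 3: Compute L^3 = 347^3 = 41781923
Step 4: k = 130000 * 19 * 27 / (4 * 41781923)
k = 0.399 uN/um


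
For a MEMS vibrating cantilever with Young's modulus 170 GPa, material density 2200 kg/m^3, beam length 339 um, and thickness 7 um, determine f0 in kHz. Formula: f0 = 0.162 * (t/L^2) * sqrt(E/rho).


Step 1: Convert units to SI.
t_SI = 7e-6 m, L_SI = 339e-6 m
Step 2: Calculate sqrt(E/rho).
sqrt(170e9 / 2200) = 8790.49 m/s
Step 3: Compute f0.
f0 = 0.162 * 7e-6 / (339e-6)^2 * 8790.49 = 86741.5 Hz = 86.74 kHz


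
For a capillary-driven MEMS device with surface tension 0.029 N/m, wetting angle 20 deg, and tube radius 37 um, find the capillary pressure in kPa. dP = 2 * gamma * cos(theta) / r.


Step 1: cos(20 deg) = 0.9397
Step 2: Convert r to m: r = 37e-6 m
Step 3: dP = 2 * 0.029 * 0.9397 / 37e-6 = 1473.0 Pa
Step 4: Convert Pa to kPa (divide by 1000).
dP = 1.47 kPa


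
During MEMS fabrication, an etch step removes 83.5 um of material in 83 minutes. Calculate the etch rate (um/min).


Step 1: Etch rate = depth / time
Step 2: rate = 83.5 / 83
rate = 1.006 um/min


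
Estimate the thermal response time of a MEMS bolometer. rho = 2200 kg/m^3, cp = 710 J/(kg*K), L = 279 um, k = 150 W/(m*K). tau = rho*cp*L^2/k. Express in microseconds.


Step 1: Convert L to m: L = 279e-6 m
Step 2: L^2 = (279e-6)^2 = 7.7841e-08 m^2
Step 3: tau = 2200 * 710 * 7.7841e-08 / 150 = 8.1058428e-04 s
Step 4: Convert to microseconds (multiply by 1e6).
tau = 810.584 us


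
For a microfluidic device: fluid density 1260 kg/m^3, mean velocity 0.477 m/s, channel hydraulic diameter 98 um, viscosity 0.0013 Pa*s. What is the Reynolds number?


Step 1: Convert Dh to meters: Dh = 98e-6 m
Step 2: Re = rho * v * Dh / mu
Re = 1260 * 0.477 * 98e-6 / 0.0013
Re = 45.308


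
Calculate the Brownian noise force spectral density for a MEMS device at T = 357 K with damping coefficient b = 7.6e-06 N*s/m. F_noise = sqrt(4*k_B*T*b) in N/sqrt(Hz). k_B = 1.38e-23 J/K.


Step 1: Compute 4 * k_B * T * b
= 4 * 1.38e-23 * 357 * 7.6e-06
= 1.4977e-25 N^2/Hz
Step 2: F_noise = sqrt(1.4977e-25)
F_noise = 3.87e-13 N/sqrt(Hz)


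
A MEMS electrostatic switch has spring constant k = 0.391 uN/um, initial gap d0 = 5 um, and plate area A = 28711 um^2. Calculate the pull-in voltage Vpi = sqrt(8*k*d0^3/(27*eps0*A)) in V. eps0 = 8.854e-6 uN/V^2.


Step 1: Compute numerator: 8 * k * d0^3 = 8 * 0.391 * 5^3 = 391.0
Step 2: Compute denominator: 27 * eps0 * A = 27 * 8.854e-6 * 28711 = 6.863594
Step 3: Vpi = sqrt(391.0 / 6.863594)
Vpi = 7.55 V


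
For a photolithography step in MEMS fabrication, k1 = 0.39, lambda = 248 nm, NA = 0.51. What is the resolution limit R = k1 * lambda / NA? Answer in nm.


Step 1: Identify values: k1 = 0.39, lambda = 248 nm, NA = 0.51
Step 2: R = k1 * lambda / NA
R = 0.39 * 248 / 0.51
R = 189.6 nm


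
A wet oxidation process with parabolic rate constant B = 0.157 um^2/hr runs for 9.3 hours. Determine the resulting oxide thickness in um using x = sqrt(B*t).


Step 1: Compute B*t = 0.157 * 9.3 = 1.4601
Step 2: x = sqrt(1.4601)
x = 1.208 um


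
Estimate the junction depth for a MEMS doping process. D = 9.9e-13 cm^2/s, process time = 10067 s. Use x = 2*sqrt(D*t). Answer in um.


Step 1: Compute D*t = 9.9e-13 * 10067 = 9.96633e-09 cm^2
Step 2: sqrt(D*t) = 9.98315e-05 cm
Step 3: x = 2 * 9.98315e-05 cm = 1.99663e-04 cm
Step 4: Convert to um (1 cm = 1e4 um): x = 1.997 um


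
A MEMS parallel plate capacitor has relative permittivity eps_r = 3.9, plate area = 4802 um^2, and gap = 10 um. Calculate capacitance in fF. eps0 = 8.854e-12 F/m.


Step 1: Convert area to m^2: A = 4802e-12 m^2
Step 2: Convert gap to m: d = 10e-6 m
Step 3: C = eps0 * eps_r * A / d
C = 8.854e-12 * 3.9 * 4802e-12 / 10e-6
Step 4: Convert to fF (multiply by 1e15).
C = 16.58 fF


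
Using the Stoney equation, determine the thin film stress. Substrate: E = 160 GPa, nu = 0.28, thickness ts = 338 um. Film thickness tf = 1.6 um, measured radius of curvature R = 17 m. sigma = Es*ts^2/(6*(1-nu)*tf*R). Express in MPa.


Step 1: Compute numerator: Es * ts^2 = 160 * 338^2 = 18279040 (GPa*um^2)
Step 2: Compute denominator (R in um): 6*(1-nu)*tf*R = 6*0.72*1.6*17e6 = 117504000.0 (um^2)
Step 3: sigma (GPa) = 18279040 / 117504000.0 = 1.55561e-01 GPa
Step 4: Convert to MPa (x1000): sigma = 155.6 MPa


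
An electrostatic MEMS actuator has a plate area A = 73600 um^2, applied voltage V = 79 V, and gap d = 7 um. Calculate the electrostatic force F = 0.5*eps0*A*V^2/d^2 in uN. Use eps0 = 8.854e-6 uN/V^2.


Step 1: Identify parameters.
eps0 = 8.854e-6 uN/V^2, A = 73600 um^2, V = 79 V, d = 7 um
Step 2: Compute V^2 = 79^2 = 6241
Step 3: Compute d^2 = 7^2 = 49
Step 4: F = 0.5 * 8.854e-6 * 73600 * 6241 / 49
F = 41.5 uN


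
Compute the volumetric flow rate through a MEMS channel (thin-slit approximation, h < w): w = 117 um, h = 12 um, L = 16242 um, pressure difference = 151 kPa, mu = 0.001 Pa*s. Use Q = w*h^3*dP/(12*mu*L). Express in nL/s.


Step 1: Convert all dimensions to SI (meters).
w = 117e-6 m, h = 12e-6 m, L = 16242e-6 m, dP = 151e3 Pa
Step 2: Q = w * h^3 * dP / (12 * mu * L)
Q = 117e-6 * (12e-6)^3 * 151e3 / (12 * 0.001 * 16242e-6) = 1.5663391e-10 m^3/s
Step 3: Convert Q from m^3/s to nL/s (1 m^3 = 1e12 nL, so multiply by 1e12).
Q = 156.634 nL/s


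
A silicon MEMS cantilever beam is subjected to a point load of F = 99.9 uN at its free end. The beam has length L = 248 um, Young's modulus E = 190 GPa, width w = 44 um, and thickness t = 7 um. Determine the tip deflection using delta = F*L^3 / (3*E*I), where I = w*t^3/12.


Step 1: Calculate the second moment of area.
I = w * t^3 / 12 = 44 * 7^3 / 12 = 1257.6667 um^4
Step 2: Convert E to consistent units (1 GPa = 1000 uN/um^2).
E = 190 GPa = 190000 uN/um^2
Step 3: Calculate tip deflection.
delta = F * L^3 / (3 * E * I)
delta = 99.9 * 248^3 / (3 * 190000 * 1257.6667)
delta = 2.1256 um


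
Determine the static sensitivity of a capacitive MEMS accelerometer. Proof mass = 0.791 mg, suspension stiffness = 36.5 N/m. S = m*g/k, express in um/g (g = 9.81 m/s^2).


Step 1: Convert mass: m = 0.791 mg = 7.91e-07 kg
Step 2: S = m * g / k = 7.91e-07 * 9.81 / 36.5
Step 3: S = 2.13e-07 m/g
Step 4: Convert to um/g: S = 0.213 um/g


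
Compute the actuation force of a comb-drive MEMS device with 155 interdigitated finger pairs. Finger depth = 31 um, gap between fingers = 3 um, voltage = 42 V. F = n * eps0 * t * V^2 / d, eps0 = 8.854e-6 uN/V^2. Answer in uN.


Step 1: Parameters: n=155, eps0=8.854e-6 uN/V^2, t=31 um, V=42 V, d=3 um
Step 2: V^2 = 1764
Step 3: F = 155 * 8.854e-6 * 31 * 1764 / 3
F = 25.016 uN


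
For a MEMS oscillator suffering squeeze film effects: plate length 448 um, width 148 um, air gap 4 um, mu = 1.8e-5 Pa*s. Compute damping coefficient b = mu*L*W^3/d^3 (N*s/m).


Step 1: Convert to SI.
L = 448e-6 m, W = 148e-6 m, d = 4e-6 m
Step 2: W^3 = (148e-6)^3 = 3.24e-12 m^3
Step 3: d^3 = (4e-6)^3 = 6.40e-17 m^3
Step 4: b = 1.8e-5 * 448e-6 * 3.24e-12 / 6.40e-17
b = 4.08e-04 N*s/m


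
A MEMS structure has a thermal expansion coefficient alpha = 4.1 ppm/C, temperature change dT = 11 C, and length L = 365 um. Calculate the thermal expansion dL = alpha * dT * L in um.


Step 1: Convert CTE: alpha = 4.1 ppm/C = 4.1e-6 /C
Step 2: dL = 4.1e-6 * 11 * 365
dL = 0.0165 um


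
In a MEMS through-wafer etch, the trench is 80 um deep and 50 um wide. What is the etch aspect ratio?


Step 1: AR = depth / width
Step 2: AR = 80 / 50
AR = 1.6


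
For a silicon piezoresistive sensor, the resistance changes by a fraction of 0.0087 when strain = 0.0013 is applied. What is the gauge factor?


Step 1: Identify values.
dR/R = 0.0087, strain = 0.0013
Step 2: GF = (dR/R) / strain = 0.0087 / 0.0013
GF = 6.7


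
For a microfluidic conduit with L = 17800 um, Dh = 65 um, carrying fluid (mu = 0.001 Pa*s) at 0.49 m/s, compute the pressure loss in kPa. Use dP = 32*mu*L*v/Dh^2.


Step 1: Convert to SI: L = 17800e-6 m, Dh = 65e-6 m
Step 2: dP = 32 * 0.001 * 17800e-6 * 0.49 / (65e-6)^2
Step 3: dP = 66060.12 Pa
Step 4: Convert to kPa: dP = 66.06 kPa


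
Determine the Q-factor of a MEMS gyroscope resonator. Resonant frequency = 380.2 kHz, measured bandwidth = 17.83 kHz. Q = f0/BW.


Step 1: Q = f0 / bandwidth
Step 2: Q = 380.2 / 17.83
Q = 21.3


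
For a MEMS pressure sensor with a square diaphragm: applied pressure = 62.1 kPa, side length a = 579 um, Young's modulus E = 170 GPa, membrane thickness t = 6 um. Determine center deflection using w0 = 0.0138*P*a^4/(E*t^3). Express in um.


Step 1: Convert pressure to compatible units (E is in GPa, so P in GPa).
P = 62.1 kPa = 62.1e-6 GPa
Step 2: Compute numerator: 0.0138 * P * a^4.
a^4 = 579^4 = 112386528081
numerator = 0.0138 * 62.1e-6 * 112386528081 = 9.631301e+04
Step 3: Compute denominator: E * t^3 = 170 * 6^3 = 36720
Step 4: w0 = numerator / denominator = 9.631301e+04 / 36720 = 2.6229 um


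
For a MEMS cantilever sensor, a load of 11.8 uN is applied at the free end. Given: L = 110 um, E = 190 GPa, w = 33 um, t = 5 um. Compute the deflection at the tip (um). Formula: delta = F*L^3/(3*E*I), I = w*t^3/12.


Step 1: Calculate the second moment of area.
I = w * t^3 / 12 = 33 * 5^3 / 12 = 343.75 um^4
Step 2: Convert E to consistent units (1 GPa = 1000 uN/um^2).
E = 190 GPa = 190000 uN/um^2
Step 3: Calculate tip deflection.
delta = F * L^3 / (3 * E * I)
delta = 11.8 * 110^3 / (3 * 190000 * 343.75)
delta = 0.0802 um


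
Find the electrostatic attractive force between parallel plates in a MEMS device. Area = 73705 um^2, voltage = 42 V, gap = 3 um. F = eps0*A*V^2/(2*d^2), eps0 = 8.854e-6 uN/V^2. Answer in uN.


Step 1: Identify parameters.
eps0 = 8.854e-6 uN/V^2, A = 73705 um^2, V = 42 V, d = 3 um
Step 2: Compute V^2 = 42^2 = 1764
Step 3: Compute d^2 = 3^2 = 9
Step 4: F = 0.5 * 8.854e-6 * 73705 * 1764 / 9
F = 63.953 uN


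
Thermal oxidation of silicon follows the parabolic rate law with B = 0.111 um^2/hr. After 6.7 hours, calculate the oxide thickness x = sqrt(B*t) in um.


Step 1: Compute B*t = 0.111 * 6.7 = 0.7437
Step 2: x = sqrt(0.7437)
x = 0.862 um


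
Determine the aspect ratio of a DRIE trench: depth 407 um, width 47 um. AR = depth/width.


Step 1: AR = depth / width
Step 2: AR = 407 / 47
AR = 8.7


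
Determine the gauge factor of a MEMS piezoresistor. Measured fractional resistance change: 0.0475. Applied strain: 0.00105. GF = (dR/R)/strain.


Step 1: Identify values.
dR/R = 0.0475, strain = 0.00105
Step 2: GF = (dR/R) / strain = 0.0475 / 0.00105
GF = 45.2


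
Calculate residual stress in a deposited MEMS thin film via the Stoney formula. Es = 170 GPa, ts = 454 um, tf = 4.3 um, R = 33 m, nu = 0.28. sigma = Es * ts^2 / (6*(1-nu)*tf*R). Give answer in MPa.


Step 1: Compute numerator: Es * ts^2 = 170 * 454^2 = 35039720 (GPa*um^2)
Step 2: Compute denominator (R in um): 6*(1-nu)*tf*R = 6*0.72*4.3*33e6 = 613008000.0 (um^2)
Step 3: sigma (GPa) = 35039720 / 613008000.0 = 5.716e-02 GPa
Step 4: Convert to MPa (x1000): sigma = 57.2 MPa


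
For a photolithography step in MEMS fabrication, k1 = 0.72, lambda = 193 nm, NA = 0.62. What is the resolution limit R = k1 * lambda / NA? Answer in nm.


Step 1: Identify values: k1 = 0.72, lambda = 193 nm, NA = 0.62
Step 2: R = k1 * lambda / NA
R = 0.72 * 193 / 0.62
R = 224.1 nm


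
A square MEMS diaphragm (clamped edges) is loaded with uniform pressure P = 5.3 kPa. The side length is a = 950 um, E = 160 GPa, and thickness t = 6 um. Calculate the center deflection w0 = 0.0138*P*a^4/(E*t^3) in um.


Step 1: Convert pressure to compatible units (E is in GPa, so P in GPa).
P = 5.3 kPa = 5.3e-6 GPa
Step 2: Compute numerator: 0.0138 * P * a^4.
a^4 = 950^4 = 814506250000
numerator = 0.0138 * 5.3e-6 * 814506250000 = 5.957299e+04
Step 3: Compute denominator: E * t^3 = 160 * 6^3 = 34560
Step 4: w0 = numerator / denominator = 5.957299e+04 / 34560 = 1.7238 um


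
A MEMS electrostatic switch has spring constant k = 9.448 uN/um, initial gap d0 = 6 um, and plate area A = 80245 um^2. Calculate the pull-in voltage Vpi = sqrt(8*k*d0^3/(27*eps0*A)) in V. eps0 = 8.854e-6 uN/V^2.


Step 1: Compute numerator: 8 * k * d0^3 = 8 * 9.448 * 6^3 = 16326.144
Step 2: Compute denominator: 27 * eps0 * A = 27 * 8.854e-6 * 80245 = 19.183209
Step 3: Vpi = sqrt(16326.144 / 19.183209)
Vpi = 29.17 V


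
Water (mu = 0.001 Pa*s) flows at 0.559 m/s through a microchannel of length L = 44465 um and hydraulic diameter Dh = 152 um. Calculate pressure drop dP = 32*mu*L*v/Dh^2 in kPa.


Step 1: Convert to SI: L = 44465e-6 m, Dh = 152e-6 m
Step 2: dP = 32 * 0.001 * 44465e-6 * 0.559 / (152e-6)^2
Step 3: dP = 34426.50 Pa
Step 4: Convert to kPa: dP = 34.43 kPa


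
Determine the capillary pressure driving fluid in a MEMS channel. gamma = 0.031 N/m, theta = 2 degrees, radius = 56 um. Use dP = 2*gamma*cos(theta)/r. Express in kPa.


Step 1: cos(2 deg) = 0.9994
Step 2: Convert r to m: r = 56e-6 m
Step 3: dP = 2 * 0.031 * 0.9994 / 56e-6 = 1106.5 Pa
Step 4: Convert Pa to kPa (divide by 1000).
dP = 1.11 kPa


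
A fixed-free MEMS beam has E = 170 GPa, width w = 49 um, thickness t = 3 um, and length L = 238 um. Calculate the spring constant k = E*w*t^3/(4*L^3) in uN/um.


Step 1: Convert E to consistent units (1 GPa = 1000 uN/um^2).
E = 170 GPa = 170000 uN/um^2
Step 2: Compute t^3 = 3^3 = 27
Step 3: Compute L^3 = 238^3 = 13481272
Step 4: k = 170000 * 49 * 27 / (4 * 13481272)
k = 4.1708 uN/um


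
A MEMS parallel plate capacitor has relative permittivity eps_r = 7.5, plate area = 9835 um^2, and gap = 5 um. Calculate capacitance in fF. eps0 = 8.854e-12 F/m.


Step 1: Convert area to m^2: A = 9835e-12 m^2
Step 2: Convert gap to m: d = 5e-6 m
Step 3: C = eps0 * eps_r * A / d
C = 8.854e-12 * 7.5 * 9835e-12 / 5e-6
Step 4: Convert to fF (multiply by 1e15).
C = 130.62 fF


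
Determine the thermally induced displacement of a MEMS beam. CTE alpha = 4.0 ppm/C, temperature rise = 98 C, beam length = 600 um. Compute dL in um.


Step 1: Convert CTE: alpha = 4.0 ppm/C = 4.0e-6 /C
Step 2: dL = 4.0e-6 * 98 * 600
dL = 0.2352 um


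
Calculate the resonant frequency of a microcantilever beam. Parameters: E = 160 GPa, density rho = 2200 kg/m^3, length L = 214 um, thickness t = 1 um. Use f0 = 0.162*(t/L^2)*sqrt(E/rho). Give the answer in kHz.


Step 1: Convert units to SI.
t_SI = 1e-6 m, L_SI = 214e-6 m
Step 2: Calculate sqrt(E/rho).
sqrt(160e9 / 2200) = 8528.03 m/s
Step 3: Compute f0.
f0 = 0.162 * 1e-6 / (214e-6)^2 * 8528.03 = 30167.3 Hz = 30.17 kHz


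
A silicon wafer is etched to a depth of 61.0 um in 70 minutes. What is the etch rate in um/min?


Step 1: Etch rate = depth / time
Step 2: rate = 61.0 / 70
rate = 0.871 um/min


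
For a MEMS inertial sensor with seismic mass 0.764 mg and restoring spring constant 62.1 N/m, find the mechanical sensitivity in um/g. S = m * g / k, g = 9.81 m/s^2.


Step 1: Convert mass: m = 0.764 mg = 7.64e-07 kg
Step 2: S = m * g / k = 7.64e-07 * 9.81 / 62.1
Step 3: S = 1.21e-07 m/g
Step 4: Convert to um/g: S = 0.121 um/g


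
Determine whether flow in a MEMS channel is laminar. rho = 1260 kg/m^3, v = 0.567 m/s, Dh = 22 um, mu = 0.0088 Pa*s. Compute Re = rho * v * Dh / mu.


Step 1: Convert Dh to meters: Dh = 22e-6 m
Step 2: Re = rho * v * Dh / mu
Re = 1260 * 0.567 * 22e-6 / 0.0088
Re = 1.786
Since Re = 1.786 is below ~2300, the flow is laminar.


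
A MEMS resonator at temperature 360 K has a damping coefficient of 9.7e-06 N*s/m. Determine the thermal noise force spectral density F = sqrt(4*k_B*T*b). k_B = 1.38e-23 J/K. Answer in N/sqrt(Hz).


Step 1: Compute 4 * k_B * T * b
= 4 * 1.38e-23 * 360 * 9.7e-06
= 1.9276e-25 N^2/Hz
Step 2: F_noise = sqrt(1.9276e-25)
F_noise = 4.39e-13 N/sqrt(Hz)


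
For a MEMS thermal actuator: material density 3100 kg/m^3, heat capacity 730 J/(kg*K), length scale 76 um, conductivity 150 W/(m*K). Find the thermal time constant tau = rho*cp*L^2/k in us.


Step 1: Convert L to m: L = 76e-6 m
Step 2: L^2 = (76e-6)^2 = 5.776e-09 m^2
Step 3: tau = 3100 * 730 * 5.776e-09 / 150 = 8.714059e-05 s
Step 4: Convert to microseconds (multiply by 1e6).
tau = 87.141 us


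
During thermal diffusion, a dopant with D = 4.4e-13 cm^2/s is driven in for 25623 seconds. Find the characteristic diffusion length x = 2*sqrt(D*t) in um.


Step 1: Compute D*t = 4.4e-13 * 25623 = 1.127412e-08 cm^2
Step 2: sqrt(D*t) = 1.0618e-04 cm
Step 3: x = 2 * 1.0618e-04 cm = 2.1236e-04 cm
Step 4: Convert to um (1 cm = 1e4 um): x = 2.124 um


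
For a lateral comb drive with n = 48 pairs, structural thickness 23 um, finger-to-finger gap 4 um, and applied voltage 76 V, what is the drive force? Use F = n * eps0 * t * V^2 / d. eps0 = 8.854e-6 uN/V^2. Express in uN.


Step 1: Parameters: n=48, eps0=8.854e-6 uN/V^2, t=23 um, V=76 V, d=4 um
Step 2: V^2 = 5776
Step 3: F = 48 * 8.854e-6 * 23 * 5776 / 4
F = 14.115 uN


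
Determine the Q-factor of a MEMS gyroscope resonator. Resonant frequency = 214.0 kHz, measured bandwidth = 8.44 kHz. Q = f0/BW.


Step 1: Q = f0 / bandwidth
Step 2: Q = 214.0 / 8.44
Q = 25.4


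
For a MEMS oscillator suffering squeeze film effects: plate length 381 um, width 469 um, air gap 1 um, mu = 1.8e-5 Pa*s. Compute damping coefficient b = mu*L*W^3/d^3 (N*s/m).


Step 1: Convert to SI.
L = 381e-6 m, W = 469e-6 m, d = 1e-6 m
Step 2: W^3 = (469e-6)^3 = 1.03e-10 m^3
Step 3: d^3 = (1e-6)^3 = 1.00e-18 m^3
Step 4: b = 1.8e-5 * 381e-6 * 1.03e-10 / 1.00e-18
b = 7.07e-01 N*s/m


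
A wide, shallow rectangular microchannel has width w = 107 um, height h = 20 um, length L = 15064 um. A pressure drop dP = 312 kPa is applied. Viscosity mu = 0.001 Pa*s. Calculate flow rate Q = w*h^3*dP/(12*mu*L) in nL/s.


Step 1: Convert all dimensions to SI (meters).
w = 107e-6 m, h = 20e-6 m, L = 15064e-6 m, dP = 312e3 Pa
Step 2: Q = w * h^3 * dP / (12 * mu * L)
Q = 107e-6 * (20e-6)^3 * 312e3 / (12 * 0.001 * 15064e-6) = 1.4774296e-09 m^3/s
Step 3: Convert Q from m^3/s to nL/s (1 m^3 = 1e12 nL, so multiply by 1e12).
Q = 1477.43 nL/s


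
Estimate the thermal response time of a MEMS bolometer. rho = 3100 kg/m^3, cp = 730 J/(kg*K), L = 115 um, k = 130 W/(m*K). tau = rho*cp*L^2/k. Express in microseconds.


Step 1: Convert L to m: L = 115e-6 m
Step 2: L^2 = (115e-6)^2 = 1.3225e-08 m^2
Step 3: tau = 3100 * 730 * 1.3225e-08 / 130 = 2.3021673e-04 s
Step 4: Convert to microseconds (multiply by 1e6).
tau = 230.217 us


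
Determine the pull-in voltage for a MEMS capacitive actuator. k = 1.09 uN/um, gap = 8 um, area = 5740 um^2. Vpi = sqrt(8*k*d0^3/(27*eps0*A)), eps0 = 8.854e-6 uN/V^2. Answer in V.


Step 1: Compute numerator: 8 * k * d0^3 = 8 * 1.09 * 8^3 = 4464.64
Step 2: Compute denominator: 27 * eps0 * A = 27 * 8.854e-6 * 5740 = 1.372193
Step 3: Vpi = sqrt(4464.64 / 1.372193)
Vpi = 57.04 V


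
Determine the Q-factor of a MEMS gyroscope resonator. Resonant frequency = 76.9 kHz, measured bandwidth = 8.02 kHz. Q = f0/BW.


Step 1: Q = f0 / bandwidth
Step 2: Q = 76.9 / 8.02
Q = 9.6


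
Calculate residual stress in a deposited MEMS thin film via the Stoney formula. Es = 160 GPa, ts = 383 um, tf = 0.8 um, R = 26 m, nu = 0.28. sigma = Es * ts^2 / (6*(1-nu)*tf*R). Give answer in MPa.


Step 1: Compute numerator: Es * ts^2 = 160 * 383^2 = 23470240 (GPa*um^2)
Step 2: Compute denominator (R in um): 6*(1-nu)*tf*R = 6*0.72*0.8*26e6 = 89856000.0 (um^2)
Step 3: sigma (GPa) = 23470240 / 89856000.0 = 2.61198e-01 GPa
Step 4: Convert to MPa (x1000): sigma = 261.2 MPa


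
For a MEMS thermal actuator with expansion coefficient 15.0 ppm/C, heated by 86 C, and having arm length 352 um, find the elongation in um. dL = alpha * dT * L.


Step 1: Convert CTE: alpha = 15.0 ppm/C = 15.0e-6 /C
Step 2: dL = 15.0e-6 * 86 * 352
dL = 0.4541 um


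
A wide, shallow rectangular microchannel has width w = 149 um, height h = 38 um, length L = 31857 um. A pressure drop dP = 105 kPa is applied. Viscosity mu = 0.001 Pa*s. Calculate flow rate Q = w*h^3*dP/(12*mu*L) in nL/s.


Step 1: Convert all dimensions to SI (meters).
w = 149e-6 m, h = 38e-6 m, L = 31857e-6 m, dP = 105e3 Pa
Step 2: Q = w * h^3 * dP / (12 * mu * L)
Q = 149e-6 * (38e-6)^3 * 105e3 / (12 * 0.001 * 31857e-6) = 2.24564052e-09 m^3/s
Step 3: Convert Q from m^3/s to nL/s (1 m^3 = 1e12 nL, so multiply by 1e12).
Q = 2245.641 nL/s


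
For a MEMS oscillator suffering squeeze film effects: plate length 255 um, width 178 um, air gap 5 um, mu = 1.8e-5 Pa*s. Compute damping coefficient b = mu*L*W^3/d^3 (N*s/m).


Step 1: Convert to SI.
L = 255e-6 m, W = 178e-6 m, d = 5e-6 m
Step 2: W^3 = (178e-6)^3 = 5.64e-12 m^3
Step 3: d^3 = (5e-6)^3 = 1.25e-16 m^3
Step 4: b = 1.8e-5 * 255e-6 * 5.64e-12 / 1.25e-16
b = 2.07e-04 N*s/m
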